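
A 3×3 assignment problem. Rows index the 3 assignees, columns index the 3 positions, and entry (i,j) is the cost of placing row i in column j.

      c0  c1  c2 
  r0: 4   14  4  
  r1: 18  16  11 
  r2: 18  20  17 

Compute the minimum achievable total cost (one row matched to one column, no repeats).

Minimum assignment cost: 35

optimal assignment: row0→col0 (cost 4), row1→col2 (cost 11), row2→col1 (cost 20)
total = 4 + 11 + 20 = 35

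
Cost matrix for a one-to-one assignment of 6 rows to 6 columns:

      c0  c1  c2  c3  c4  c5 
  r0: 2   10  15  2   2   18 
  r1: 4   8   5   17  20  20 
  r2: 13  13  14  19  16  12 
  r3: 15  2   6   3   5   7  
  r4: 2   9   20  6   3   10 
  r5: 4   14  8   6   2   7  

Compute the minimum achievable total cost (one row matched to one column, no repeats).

optimal assignment: row0→col3 (cost 2), row1→col2 (cost 5), row2→col5 (cost 12), row3→col1 (cost 2), row4→col0 (cost 2), row5→col4 (cost 2)
total = 2 + 5 + 12 + 2 + 2 + 2 = 25

Minimum assignment cost: 25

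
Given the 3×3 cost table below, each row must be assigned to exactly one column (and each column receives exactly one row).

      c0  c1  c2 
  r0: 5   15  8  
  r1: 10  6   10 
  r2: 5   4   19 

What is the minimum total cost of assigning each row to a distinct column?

Minimum assignment cost: 19

one of 2 optimal assignments: row0→col0 (cost 5), row1→col2 (cost 10), row2→col1 (cost 4)
total = 5 + 10 + 4 = 19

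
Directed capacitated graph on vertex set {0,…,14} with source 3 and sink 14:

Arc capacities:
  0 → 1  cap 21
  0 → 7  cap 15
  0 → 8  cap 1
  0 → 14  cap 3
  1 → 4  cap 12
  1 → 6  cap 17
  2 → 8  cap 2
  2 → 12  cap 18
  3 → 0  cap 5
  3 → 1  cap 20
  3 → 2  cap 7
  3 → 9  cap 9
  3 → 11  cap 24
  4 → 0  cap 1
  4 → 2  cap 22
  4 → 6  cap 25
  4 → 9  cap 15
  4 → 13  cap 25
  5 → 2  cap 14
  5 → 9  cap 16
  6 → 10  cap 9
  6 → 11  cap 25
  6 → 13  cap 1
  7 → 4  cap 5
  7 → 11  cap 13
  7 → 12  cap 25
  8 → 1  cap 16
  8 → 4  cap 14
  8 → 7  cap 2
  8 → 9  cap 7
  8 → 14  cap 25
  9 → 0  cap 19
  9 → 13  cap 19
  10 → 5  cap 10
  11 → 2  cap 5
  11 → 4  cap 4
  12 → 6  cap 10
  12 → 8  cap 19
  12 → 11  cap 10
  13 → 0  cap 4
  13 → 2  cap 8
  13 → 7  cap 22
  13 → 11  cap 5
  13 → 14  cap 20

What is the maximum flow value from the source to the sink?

augment #1: 3→0→14 bottleneck 3, total now 3
augment #2: 3→0→8→14 bottleneck 1, total now 4
augment #3: 3→2→8→14 bottleneck 2, total now 6
augment #4: 3→9→13→14 bottleneck 9, total now 15
augment #5: 3→1→4→13→14 bottleneck 11, total now 26
augment #6: 3→2→12→8→14 bottleneck 5, total now 31
augment #7: 3→0→7→12→8→14 bottleneck 1, total now 32
augment #8: 3→11→2→12→8→14 bottleneck 5, total now 37
augment #9: 3→1→4→2→12→8→14 bottleneck 1, total now 38
augment #10: 3→11→4→2→12→8→14 bottleneck 4, total now 42
augment #11: 3→1→6→13→2→12→8→14 bottleneck 1, total now 43
augment #12: 3→1→6→10→5→2→12→8→14 bottleneck 2, total now 45

Maximum flow value: 45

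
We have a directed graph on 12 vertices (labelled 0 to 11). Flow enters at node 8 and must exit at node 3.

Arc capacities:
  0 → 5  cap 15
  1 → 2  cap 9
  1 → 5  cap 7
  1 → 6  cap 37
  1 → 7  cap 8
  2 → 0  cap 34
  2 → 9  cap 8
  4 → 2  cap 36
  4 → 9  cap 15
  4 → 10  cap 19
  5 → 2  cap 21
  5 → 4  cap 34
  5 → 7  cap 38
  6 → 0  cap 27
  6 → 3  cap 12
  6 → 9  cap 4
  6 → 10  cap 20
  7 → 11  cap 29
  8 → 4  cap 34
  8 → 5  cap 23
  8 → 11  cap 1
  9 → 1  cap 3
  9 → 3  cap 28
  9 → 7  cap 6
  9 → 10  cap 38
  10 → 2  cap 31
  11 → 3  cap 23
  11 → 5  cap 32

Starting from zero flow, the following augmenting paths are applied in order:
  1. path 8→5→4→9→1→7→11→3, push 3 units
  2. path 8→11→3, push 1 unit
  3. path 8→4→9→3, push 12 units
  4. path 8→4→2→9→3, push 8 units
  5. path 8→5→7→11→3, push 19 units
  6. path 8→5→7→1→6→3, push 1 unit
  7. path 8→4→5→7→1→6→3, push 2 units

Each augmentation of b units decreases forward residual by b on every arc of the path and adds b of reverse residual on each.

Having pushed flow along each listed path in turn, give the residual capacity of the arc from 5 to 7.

after path 1 (8→5→4→9→1→7→11→3, push 3): res(5,7)=38
after path 2 (8→11→3, push 1): res(5,7)=38
after path 3 (8→4→9→3, push 12): res(5,7)=38
after path 4 (8→4→2→9→3, push 8): res(5,7)=38
after path 5 (8→5→7→11→3, push 19): res(5,7)=19
after path 6 (8→5→7→1→6→3, push 1): res(5,7)=18
after path 7 (8→4→5→7→1→6→3, push 2): res(5,7)=16

Residual capacity of (5,7): 16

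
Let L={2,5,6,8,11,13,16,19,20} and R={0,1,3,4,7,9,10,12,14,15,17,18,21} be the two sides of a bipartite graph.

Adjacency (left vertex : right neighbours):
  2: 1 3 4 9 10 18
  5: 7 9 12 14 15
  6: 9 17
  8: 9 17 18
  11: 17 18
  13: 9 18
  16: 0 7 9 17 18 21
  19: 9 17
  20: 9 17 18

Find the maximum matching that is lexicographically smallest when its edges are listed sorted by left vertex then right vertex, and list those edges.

|M| = 6 (so the lex-smallest maximum matching has 6 edges)
process left vertices in ascending order; for each, take the smallest-labelled available neighbour that still permits 6 edges overall, or leave it unmatched if none does
lex-smallest matching: {2-1, 5-7, 6-9, 8-17, 11-18, 16-0}

Lex-smallest maximum matching: {(2,1), (5,7), (6,9), (8,17), (11,18), (16,0)}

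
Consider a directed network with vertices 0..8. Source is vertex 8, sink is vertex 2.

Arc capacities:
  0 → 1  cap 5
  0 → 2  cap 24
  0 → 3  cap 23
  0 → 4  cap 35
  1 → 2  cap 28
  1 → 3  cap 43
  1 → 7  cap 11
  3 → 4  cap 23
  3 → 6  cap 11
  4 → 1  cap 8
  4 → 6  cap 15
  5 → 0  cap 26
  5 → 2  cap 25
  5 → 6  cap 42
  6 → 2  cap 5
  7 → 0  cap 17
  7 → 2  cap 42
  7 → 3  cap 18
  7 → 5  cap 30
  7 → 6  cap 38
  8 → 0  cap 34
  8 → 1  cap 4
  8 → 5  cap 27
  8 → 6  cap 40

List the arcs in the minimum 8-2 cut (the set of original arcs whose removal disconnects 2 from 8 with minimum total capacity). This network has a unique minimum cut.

Min-cut arcs: {(6,2), (8,0), (8,1), (8,5)} (total capacity 70)

augment #1: 8→0→2 push 24
augment #2: 8→1→2 push 4
augment #3: 8→5→2 push 25
augment #4: 8→6→2 push 5
augment #5: 8→0→1→2 push 5
augment #6: 8→0→4→1→2 push 5
augment #7: 8→5→0→4→1→2 push 2
max flow = 70; residual-reachable set from 8 gives S-side
cut edges (S→T): {(6,2), (8,0), (8,1), (8,5)} total cap 70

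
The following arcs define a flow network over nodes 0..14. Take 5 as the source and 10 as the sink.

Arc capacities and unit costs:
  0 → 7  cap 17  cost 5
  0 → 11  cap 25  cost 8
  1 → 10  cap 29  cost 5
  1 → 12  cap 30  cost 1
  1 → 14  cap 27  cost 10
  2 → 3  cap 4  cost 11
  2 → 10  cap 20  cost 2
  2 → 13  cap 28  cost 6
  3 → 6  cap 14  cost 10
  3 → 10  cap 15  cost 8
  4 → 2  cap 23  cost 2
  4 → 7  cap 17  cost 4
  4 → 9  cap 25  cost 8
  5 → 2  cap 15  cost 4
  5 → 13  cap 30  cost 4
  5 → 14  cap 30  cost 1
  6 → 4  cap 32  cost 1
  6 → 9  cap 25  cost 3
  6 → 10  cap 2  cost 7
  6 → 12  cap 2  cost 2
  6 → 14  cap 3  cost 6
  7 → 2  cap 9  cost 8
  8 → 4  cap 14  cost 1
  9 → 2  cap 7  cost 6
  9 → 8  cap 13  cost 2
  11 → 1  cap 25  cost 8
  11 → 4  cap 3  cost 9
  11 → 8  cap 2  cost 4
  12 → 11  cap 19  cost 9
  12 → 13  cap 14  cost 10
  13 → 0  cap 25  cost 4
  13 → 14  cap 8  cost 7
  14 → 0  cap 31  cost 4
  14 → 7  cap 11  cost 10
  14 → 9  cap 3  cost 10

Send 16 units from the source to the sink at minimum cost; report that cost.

shortest-cost path #1: 5→2→10 push 15 @ unit cost 6 (adds 90)
shortest-cost path #2: 5→14→9→8→4→2→10 push 1 @ unit cost 18 (adds 18)
total cost = 108

Minimum cost for 16 units: 108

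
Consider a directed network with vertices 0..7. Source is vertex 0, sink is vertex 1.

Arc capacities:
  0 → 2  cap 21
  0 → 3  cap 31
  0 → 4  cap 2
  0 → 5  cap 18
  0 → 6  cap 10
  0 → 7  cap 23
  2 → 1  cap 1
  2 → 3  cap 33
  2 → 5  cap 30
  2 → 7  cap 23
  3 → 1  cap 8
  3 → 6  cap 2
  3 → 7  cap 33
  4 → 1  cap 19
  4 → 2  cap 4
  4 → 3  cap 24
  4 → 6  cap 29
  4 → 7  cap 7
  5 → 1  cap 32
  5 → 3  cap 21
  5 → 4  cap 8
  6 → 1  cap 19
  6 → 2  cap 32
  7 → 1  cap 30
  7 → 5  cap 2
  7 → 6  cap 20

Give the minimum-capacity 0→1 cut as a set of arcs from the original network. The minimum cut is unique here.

Min-cut arcs: {(0,4), (2,1), (3,1), (5,1), (5,4), (6,1), (7,1)} (total capacity 100)

augment #1: 0→2→1 push 1
augment #2: 0→3→1 push 8
augment #3: 0→4→1 push 2
augment #4: 0→5→1 push 18
augment #5: 0→6→1 push 10
augment #6: 0→7→1 push 23
augment #7: 0→2→5→1 push 14
augment #8: 0→2→7→1 push 6
augment #9: 0→3→6→1 push 2
augment #10: 0→3→7→1 push 1
augment #11: 0→3→7→6→1 push 7
augment #12: 0→3→7→5→4→1 push 2
augment #13: 0→3→7→2→5→4→1 push 6
max flow = 100; residual-reachable set from 0 gives S-side
cut edges (S→T): {(0,4), (2,1), (3,1), (5,1), (5,4), (6,1), (7,1)} total cap 100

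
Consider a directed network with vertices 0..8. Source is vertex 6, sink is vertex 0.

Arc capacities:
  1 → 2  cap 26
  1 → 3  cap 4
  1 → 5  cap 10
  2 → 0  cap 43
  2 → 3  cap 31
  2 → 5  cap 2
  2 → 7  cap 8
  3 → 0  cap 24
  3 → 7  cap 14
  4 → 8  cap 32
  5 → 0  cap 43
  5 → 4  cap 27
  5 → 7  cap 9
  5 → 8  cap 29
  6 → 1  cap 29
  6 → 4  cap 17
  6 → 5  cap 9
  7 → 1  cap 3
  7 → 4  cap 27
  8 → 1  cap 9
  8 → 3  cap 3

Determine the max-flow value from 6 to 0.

augment #1: 6→5→0 bottleneck 9, total now 9
augment #2: 6→1→2→0 bottleneck 26, total now 35
augment #3: 6→1→3→0 bottleneck 3, total now 38
augment #4: 6→4→8→3→0 bottleneck 3, total now 41
augment #5: 6→4→8→1→3→0 bottleneck 1, total now 42
augment #6: 6→4→8→1→5→0 bottleneck 8, total now 50

Maximum flow value: 50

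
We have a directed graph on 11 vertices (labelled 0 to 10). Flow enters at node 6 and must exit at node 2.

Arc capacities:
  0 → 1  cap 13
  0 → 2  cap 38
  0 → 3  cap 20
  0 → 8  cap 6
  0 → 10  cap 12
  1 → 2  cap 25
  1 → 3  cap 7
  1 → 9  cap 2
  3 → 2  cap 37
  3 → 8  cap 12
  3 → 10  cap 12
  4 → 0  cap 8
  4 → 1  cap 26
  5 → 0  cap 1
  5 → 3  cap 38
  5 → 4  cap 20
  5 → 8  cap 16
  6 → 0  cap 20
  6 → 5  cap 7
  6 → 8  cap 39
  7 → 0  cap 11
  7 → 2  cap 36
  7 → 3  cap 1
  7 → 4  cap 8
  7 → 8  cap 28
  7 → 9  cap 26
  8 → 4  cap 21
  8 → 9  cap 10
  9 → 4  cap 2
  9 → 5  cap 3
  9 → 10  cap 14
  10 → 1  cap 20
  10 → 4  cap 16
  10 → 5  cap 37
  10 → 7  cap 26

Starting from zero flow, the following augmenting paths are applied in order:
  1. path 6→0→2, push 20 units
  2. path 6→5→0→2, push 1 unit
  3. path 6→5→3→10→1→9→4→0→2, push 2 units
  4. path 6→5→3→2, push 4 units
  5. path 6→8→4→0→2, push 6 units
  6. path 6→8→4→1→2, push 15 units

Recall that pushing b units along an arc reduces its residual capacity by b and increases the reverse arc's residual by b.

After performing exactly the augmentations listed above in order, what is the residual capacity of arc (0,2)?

Residual capacity of (0,2): 9

after path 1 (6→0→2, push 20): res(0,2)=18
after path 2 (6→5→0→2, push 1): res(0,2)=17
after path 3 (6→5→3→10→1→9→4→0→2, push 2): res(0,2)=15
after path 4 (6→5→3→2, push 4): res(0,2)=15
after path 5 (6→8→4→0→2, push 6): res(0,2)=9
after path 6 (6→8→4→1→2, push 15): res(0,2)=9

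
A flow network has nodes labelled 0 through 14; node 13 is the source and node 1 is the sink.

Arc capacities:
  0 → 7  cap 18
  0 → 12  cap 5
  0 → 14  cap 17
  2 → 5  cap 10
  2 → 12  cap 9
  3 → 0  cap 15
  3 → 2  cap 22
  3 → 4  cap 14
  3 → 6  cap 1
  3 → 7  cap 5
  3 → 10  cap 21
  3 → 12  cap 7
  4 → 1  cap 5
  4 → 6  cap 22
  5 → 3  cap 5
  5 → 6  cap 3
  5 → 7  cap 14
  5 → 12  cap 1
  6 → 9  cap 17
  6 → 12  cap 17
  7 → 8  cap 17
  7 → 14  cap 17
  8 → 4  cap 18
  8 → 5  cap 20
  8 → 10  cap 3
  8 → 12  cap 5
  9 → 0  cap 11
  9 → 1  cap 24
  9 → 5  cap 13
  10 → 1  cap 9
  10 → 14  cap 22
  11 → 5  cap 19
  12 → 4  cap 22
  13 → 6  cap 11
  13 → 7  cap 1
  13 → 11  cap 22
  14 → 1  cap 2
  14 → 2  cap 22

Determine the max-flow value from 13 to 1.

Maximum flow value: 31

augment #1: 13→6→9→1 bottleneck 11, total now 11
augment #2: 13→7→14→1 bottleneck 1, total now 12
augment #3: 13→11→5→3→4→1 bottleneck 5, total now 17
augment #4: 13→11→5→6→9→1 bottleneck 3, total now 20
augment #5: 13→11→5→7→14→1 bottleneck 1, total now 21
augment #6: 13→11→5→7→8→10→1 bottleneck 3, total now 24
augment #7: 13→11→5→12→4→3→10→1 bottleneck 1, total now 25
augment #8: 13→11→5→7→8→4→3→10→1 bottleneck 4, total now 29
augment #9: 13→11→5→7→8→4→6→9→1 bottleneck 2, total now 31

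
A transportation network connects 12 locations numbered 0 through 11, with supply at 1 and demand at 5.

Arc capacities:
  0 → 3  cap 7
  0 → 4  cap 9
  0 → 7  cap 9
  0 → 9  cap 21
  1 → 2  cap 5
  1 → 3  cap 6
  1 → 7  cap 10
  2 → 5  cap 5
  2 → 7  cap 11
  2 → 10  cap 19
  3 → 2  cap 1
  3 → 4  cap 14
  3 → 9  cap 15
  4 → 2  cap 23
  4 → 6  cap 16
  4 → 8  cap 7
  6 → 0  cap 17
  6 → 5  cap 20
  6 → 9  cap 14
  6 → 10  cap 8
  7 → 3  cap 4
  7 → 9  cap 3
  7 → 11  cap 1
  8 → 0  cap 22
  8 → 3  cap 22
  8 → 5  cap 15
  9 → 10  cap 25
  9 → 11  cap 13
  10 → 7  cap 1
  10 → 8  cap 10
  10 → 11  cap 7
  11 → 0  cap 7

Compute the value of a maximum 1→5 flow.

augment #1: 1→2→5 bottleneck 5, total now 5
augment #2: 1→3→4→6→5 bottleneck 6, total now 11
augment #3: 1→7→3→4→6→5 bottleneck 4, total now 15
augment #4: 1→7→9→10→8→5 bottleneck 3, total now 18
augment #5: 1→7→11→0→4→6→5 bottleneck 1, total now 19

Maximum flow value: 19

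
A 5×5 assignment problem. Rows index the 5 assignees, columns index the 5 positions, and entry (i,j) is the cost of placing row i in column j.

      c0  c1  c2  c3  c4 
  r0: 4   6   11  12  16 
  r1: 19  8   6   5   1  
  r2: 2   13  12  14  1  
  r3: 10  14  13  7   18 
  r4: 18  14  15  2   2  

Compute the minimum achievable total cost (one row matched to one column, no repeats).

optimal assignment: row0→col1 (cost 6), row1→col2 (cost 6), row2→col0 (cost 2), row3→col3 (cost 7), row4→col4 (cost 2)
total = 6 + 6 + 2 + 7 + 2 = 23

Minimum assignment cost: 23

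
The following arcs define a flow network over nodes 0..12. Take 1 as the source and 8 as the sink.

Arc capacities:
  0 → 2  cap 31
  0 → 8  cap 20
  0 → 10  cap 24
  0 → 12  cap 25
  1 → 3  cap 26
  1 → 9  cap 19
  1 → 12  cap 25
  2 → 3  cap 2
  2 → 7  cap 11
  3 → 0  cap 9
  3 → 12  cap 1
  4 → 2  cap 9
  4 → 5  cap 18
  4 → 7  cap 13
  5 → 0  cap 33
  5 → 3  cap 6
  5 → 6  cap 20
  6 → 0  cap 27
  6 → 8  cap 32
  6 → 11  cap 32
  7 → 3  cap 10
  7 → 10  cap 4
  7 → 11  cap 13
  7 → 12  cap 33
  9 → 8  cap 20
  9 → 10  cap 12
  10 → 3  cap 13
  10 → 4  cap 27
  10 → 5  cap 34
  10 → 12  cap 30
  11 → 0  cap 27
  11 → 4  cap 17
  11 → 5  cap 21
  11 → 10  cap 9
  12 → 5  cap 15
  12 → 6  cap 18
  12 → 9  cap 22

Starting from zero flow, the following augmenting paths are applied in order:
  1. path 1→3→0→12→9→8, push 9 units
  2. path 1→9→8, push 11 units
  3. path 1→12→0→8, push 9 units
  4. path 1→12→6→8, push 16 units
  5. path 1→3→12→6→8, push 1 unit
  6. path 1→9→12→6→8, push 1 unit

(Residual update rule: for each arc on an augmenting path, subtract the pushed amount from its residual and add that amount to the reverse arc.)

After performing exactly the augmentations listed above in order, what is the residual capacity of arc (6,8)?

after path 1 (1→3→0→12→9→8, push 9): res(6,8)=32
after path 2 (1→9→8, push 11): res(6,8)=32
after path 3 (1→12→0→8, push 9): res(6,8)=32
after path 4 (1→12→6→8, push 16): res(6,8)=16
after path 5 (1→3→12→6→8, push 1): res(6,8)=15
after path 6 (1→9→12→6→8, push 1): res(6,8)=14

Residual capacity of (6,8): 14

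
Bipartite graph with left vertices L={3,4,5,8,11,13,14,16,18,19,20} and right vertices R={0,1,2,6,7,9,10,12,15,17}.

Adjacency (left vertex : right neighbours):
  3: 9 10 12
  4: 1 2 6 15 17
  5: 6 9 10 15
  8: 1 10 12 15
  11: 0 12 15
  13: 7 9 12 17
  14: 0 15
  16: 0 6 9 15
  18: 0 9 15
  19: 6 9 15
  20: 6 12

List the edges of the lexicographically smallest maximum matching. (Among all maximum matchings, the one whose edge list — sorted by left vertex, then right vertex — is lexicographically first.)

|M| = 9 (so the lex-smallest maximum matching has 9 edges)
process left vertices in ascending order; for each, take the smallest-labelled available neighbour that still permits 9 edges overall, or leave it unmatched if none does
lex-smallest matching: {3-9, 4-2, 5-10, 8-1, 11-0, 13-7, 14-15, 16-6, 20-12}

Lex-smallest maximum matching: {(3,9), (4,2), (5,10), (8,1), (11,0), (13,7), (14,15), (16,6), (20,12)}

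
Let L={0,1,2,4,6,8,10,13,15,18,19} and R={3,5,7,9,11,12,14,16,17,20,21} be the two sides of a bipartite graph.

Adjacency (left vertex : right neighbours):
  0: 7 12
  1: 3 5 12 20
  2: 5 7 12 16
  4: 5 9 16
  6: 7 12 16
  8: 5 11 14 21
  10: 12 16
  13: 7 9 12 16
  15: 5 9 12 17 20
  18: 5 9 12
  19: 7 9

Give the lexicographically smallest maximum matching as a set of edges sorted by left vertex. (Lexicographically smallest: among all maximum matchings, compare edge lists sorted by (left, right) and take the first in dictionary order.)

Lex-smallest maximum matching: {(0,7), (1,3), (2,5), (4,9), (6,12), (8,11), (10,16), (15,17)}

|M| = 8 (so the lex-smallest maximum matching has 8 edges)
process left vertices in ascending order; for each, take the smallest-labelled available neighbour that still permits 8 edges overall, or leave it unmatched if none does
lex-smallest matching: {0-7, 1-3, 2-5, 4-9, 6-12, 8-11, 10-16, 15-17}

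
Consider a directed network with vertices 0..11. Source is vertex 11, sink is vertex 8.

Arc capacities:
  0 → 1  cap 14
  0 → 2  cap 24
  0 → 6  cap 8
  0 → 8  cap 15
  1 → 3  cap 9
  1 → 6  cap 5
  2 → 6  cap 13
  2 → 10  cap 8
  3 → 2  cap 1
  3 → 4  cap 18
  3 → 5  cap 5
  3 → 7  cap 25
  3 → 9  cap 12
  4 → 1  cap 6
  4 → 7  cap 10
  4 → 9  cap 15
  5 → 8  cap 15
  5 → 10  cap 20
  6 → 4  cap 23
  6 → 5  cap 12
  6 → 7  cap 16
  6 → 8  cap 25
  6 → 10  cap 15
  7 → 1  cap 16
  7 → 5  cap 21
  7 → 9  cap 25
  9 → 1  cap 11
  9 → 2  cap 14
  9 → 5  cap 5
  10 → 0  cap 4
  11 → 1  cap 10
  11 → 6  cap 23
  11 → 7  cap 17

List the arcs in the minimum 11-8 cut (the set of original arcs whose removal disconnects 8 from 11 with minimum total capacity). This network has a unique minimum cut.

Min-cut arcs: {(5,8), (6,8), (10,0)} (total capacity 44)

augment #1: 11→6→8 push 23
augment #2: 11→1→6→8 push 2
augment #3: 11→7→5→8 push 15
augment #4: 11→1→6→10→0→8 push 3
augment #5: 11→7→5→10→0→8 push 1
max flow = 44; residual-reachable set from 11 gives S-side
cut edges (S→T): {(5,8), (6,8), (10,0)} total cap 44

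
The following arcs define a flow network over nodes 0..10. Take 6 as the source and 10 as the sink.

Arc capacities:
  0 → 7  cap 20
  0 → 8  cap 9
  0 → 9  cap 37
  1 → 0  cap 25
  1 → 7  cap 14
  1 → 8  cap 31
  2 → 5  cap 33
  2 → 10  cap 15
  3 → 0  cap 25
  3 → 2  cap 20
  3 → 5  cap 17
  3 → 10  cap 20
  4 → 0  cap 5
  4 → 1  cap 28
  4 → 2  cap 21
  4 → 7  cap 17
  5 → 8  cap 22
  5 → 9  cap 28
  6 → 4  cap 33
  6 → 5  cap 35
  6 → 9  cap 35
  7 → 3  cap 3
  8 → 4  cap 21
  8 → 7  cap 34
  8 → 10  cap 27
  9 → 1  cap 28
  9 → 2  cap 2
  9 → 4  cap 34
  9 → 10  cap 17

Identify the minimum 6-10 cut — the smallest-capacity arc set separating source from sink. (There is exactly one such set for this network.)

Min-cut arcs: {(2,10), (7,3), (8,10), (9,10)} (total capacity 62)

augment #1: 6→9→10 push 17
augment #2: 6→4→2→10 push 15
augment #3: 6→5→8→10 push 22
augment #4: 6→4→0→8→10 push 5
augment #5: 6→4→7→3→10 push 3
max flow = 62; residual-reachable set from 6 gives S-side
cut edges (S→T): {(2,10), (7,3), (8,10), (9,10)} total cap 62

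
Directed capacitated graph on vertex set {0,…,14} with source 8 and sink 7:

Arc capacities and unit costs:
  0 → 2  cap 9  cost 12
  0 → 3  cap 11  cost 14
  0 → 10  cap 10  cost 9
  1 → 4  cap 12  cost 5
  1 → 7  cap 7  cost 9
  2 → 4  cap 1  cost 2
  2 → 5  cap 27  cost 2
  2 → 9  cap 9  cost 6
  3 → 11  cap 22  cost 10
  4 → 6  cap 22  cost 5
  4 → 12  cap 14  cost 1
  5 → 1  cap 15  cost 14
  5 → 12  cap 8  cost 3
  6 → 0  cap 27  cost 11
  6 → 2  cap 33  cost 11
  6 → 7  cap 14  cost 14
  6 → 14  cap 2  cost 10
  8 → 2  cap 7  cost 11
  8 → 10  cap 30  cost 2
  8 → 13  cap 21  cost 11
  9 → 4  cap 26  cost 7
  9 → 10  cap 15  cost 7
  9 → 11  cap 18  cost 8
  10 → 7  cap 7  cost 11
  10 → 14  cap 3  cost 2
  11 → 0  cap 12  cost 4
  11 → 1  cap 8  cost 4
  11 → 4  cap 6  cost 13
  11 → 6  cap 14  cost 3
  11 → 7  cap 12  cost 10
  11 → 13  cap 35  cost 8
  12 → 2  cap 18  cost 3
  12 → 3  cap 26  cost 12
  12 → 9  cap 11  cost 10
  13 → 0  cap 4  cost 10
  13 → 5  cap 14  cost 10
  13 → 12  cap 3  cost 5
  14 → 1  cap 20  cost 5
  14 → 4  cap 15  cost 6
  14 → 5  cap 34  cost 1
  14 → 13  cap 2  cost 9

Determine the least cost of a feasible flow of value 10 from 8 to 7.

Minimum cost for 10 units: 145

shortest-cost path #1: 8→10→7 push 7 @ unit cost 13 (adds 91)
shortest-cost path #2: 8→10→14→1→7 push 3 @ unit cost 18 (adds 54)
total cost = 145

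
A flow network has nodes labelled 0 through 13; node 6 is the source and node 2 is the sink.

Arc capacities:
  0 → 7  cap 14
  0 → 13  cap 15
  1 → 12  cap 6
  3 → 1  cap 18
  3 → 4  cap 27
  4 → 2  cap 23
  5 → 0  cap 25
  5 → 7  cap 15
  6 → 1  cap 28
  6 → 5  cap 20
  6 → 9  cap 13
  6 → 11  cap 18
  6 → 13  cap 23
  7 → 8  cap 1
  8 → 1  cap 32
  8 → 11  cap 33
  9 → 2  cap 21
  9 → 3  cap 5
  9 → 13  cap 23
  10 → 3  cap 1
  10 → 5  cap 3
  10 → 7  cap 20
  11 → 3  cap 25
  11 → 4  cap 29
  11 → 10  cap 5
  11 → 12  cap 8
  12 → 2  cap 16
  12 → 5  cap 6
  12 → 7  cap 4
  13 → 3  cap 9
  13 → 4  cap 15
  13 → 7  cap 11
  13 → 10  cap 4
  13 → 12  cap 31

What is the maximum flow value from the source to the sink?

augment #1: 6→9→2 bottleneck 13, total now 13
augment #2: 6→1→12→2 bottleneck 6, total now 19
augment #3: 6→11→4→2 bottleneck 18, total now 37
augment #4: 6→13→4→2 bottleneck 5, total now 42
augment #5: 6→13→12→2 bottleneck 10, total now 52

Maximum flow value: 52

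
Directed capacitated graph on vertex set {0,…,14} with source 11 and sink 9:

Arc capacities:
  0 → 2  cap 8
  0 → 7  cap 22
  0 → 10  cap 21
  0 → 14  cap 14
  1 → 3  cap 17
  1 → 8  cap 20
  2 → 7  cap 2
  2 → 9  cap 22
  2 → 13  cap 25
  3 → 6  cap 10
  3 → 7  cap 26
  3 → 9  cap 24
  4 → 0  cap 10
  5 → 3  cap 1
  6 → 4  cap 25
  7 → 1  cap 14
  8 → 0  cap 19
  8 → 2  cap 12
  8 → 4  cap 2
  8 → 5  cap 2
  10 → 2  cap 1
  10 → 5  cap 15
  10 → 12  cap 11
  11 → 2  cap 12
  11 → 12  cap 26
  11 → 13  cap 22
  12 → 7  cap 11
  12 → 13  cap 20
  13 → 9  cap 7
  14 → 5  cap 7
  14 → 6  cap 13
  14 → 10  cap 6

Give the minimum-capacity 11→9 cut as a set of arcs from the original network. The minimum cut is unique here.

Min-cut arcs: {(11,2), (12,7), (13,9)} (total capacity 30)

augment #1: 11→2→9 push 12
augment #2: 11→13→9 push 7
augment #3: 11→12→7→1→3→9 push 11
max flow = 30; residual-reachable set from 11 gives S-side
cut edges (S→T): {(11,2), (12,7), (13,9)} total cap 30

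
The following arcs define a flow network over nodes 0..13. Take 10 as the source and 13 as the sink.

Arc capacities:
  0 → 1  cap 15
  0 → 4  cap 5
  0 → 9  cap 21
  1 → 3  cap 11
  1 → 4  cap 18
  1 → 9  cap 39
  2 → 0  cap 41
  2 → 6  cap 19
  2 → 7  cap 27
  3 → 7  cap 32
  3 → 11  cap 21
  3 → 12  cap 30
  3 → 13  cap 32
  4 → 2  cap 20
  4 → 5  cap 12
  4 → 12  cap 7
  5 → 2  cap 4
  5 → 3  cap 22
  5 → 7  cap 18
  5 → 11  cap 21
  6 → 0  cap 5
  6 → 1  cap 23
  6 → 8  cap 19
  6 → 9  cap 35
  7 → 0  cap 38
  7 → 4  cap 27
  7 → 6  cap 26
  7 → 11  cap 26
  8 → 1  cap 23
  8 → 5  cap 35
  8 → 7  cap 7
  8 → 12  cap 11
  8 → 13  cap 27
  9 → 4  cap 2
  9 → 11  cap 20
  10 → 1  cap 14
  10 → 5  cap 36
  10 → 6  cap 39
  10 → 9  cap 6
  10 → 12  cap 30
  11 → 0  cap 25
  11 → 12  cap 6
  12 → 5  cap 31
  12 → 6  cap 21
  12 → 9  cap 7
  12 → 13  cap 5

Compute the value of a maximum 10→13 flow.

augment #1: 10→12→13 bottleneck 5, total now 5
augment #2: 10→1→3→13 bottleneck 11, total now 16
augment #3: 10→5→3→13 bottleneck 21, total now 37
augment #4: 10→6→8→13 bottleneck 19, total now 56

Maximum flow value: 56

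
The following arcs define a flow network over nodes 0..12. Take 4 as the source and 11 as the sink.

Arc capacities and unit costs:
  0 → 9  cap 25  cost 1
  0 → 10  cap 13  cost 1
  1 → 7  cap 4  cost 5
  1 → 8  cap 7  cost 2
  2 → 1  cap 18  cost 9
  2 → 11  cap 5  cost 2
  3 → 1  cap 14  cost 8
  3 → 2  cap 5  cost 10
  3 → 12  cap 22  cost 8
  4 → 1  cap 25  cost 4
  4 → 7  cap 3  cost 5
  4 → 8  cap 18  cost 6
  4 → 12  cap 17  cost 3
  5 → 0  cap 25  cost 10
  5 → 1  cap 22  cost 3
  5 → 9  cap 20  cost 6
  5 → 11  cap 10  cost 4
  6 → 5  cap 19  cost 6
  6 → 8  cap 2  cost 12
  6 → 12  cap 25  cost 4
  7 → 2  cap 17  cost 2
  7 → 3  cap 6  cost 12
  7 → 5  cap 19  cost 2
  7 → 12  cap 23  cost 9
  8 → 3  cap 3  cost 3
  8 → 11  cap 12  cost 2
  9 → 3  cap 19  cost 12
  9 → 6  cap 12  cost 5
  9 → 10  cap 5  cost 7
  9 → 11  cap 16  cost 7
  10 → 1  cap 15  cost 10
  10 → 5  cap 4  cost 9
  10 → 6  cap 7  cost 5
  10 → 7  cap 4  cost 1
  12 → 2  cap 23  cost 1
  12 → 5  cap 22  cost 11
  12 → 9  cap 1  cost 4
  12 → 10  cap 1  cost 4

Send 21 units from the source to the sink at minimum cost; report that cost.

shortest-cost path #1: 4→12→2→11 push 5 @ unit cost 6 (adds 30)
shortest-cost path #2: 4→8→11 push 12 @ unit cost 8 (adds 96)
shortest-cost path #3: 4→7→5→11 push 3 @ unit cost 11 (adds 33)
shortest-cost path #4: 4→12→9→11 push 1 @ unit cost 14 (adds 14)
total cost = 173

Minimum cost for 21 units: 173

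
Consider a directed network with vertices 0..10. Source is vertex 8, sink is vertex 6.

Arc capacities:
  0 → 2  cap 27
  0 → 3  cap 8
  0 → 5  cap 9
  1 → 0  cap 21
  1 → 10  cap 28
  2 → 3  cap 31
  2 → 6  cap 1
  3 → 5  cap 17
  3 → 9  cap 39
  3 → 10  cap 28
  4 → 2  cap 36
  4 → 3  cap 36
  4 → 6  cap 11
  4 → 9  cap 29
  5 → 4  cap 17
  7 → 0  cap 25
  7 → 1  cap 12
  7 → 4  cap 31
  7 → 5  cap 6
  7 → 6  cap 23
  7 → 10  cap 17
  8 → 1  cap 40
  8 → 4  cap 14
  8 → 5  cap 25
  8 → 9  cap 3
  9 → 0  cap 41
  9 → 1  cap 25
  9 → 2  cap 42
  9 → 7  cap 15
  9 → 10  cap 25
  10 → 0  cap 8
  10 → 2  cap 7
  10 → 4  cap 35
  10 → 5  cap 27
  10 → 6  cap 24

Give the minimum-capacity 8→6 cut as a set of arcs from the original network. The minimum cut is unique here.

augment #1: 8→4→6 push 11
augment #2: 8→1→10→6 push 24
augment #3: 8→4→2→6 push 1
augment #4: 8→9→7→6 push 3
augment #5: 8→4→9→7→6 push 2
augment #6: 8→5→4→9→7→6 push 10
max flow = 51; residual-reachable set from 8 gives S-side
cut edges (S→T): {(2,6), (4,6), (9,7), (10,6)} total cap 51

Min-cut arcs: {(2,6), (4,6), (9,7), (10,6)} (total capacity 51)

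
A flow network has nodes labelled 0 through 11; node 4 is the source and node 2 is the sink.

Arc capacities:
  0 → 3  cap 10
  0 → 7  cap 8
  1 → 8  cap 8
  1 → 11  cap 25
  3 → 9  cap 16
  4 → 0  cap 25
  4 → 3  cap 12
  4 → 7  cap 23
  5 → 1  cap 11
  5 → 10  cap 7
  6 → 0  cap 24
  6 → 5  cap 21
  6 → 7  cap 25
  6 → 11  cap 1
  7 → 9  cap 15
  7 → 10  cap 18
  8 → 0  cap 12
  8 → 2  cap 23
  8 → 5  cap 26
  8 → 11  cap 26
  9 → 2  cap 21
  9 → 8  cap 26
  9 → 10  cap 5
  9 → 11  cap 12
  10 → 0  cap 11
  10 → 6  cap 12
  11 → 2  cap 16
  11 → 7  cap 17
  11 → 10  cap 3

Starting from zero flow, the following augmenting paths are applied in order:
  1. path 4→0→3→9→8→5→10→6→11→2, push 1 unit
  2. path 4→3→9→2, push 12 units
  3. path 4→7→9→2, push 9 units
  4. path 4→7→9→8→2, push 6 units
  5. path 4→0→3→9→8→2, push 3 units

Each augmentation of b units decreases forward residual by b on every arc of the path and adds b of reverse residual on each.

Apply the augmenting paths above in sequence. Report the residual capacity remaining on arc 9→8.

after path 1 (4→0→3→9→8→5→10→6→11→2, push 1): res(9,8)=25
after path 2 (4→3→9→2, push 12): res(9,8)=25
after path 3 (4→7→9→2, push 9): res(9,8)=25
after path 4 (4→7→9→8→2, push 6): res(9,8)=19
after path 5 (4→0→3→9→8→2, push 3): res(9,8)=16

Residual capacity of (9,8): 16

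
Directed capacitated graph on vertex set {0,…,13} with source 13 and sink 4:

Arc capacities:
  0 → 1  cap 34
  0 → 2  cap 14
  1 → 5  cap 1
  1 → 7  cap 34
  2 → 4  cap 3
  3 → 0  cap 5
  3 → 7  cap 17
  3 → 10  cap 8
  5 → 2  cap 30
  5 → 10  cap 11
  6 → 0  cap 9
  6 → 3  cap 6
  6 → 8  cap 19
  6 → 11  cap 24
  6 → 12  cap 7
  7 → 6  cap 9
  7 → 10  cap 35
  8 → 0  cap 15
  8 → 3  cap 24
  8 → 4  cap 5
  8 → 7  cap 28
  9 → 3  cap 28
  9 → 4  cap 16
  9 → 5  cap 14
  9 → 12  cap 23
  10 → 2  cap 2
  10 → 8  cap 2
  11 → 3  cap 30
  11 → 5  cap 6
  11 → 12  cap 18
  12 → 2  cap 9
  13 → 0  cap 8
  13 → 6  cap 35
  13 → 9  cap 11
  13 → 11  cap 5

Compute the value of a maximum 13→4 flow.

augment #1: 13→9→4 bottleneck 11, total now 11
augment #2: 13→0→2→4 bottleneck 3, total now 14
augment #3: 13→6→8→4 bottleneck 5, total now 19

Maximum flow value: 19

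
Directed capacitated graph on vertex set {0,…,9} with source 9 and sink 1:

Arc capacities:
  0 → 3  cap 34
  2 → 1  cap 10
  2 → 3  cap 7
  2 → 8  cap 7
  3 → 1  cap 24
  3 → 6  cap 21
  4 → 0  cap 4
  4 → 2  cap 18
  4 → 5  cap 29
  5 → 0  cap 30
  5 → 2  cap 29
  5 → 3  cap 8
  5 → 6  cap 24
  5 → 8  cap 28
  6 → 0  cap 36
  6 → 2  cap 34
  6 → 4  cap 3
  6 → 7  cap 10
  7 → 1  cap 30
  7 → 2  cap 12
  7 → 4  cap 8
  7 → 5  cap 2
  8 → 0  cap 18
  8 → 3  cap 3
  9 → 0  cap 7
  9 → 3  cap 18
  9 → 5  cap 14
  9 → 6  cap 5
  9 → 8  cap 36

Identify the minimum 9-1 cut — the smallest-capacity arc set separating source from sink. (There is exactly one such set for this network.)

Min-cut arcs: {(2,1), (3,1), (6,7)} (total capacity 44)

augment #1: 9→3→1 push 18
augment #2: 9→0→3→1 push 6
augment #3: 9→5→2→1 push 10
augment #4: 9→6→7→1 push 5
augment #5: 9→5→6→7→1 push 4
augment #6: 9→0→3→6→7→1 push 1
max flow = 44; residual-reachable set from 9 gives S-side
cut edges (S→T): {(2,1), (3,1), (6,7)} total cap 44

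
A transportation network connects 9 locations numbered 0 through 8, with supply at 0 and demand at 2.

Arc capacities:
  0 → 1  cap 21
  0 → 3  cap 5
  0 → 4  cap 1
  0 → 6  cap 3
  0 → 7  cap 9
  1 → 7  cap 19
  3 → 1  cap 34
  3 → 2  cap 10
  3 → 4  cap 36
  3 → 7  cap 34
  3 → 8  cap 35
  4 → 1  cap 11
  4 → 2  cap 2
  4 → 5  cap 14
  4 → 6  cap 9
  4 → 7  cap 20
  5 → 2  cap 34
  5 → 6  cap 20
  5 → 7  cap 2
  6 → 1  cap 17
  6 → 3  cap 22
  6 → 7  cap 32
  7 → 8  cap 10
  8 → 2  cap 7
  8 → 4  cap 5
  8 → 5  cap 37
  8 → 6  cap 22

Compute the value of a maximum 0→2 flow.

Maximum flow value: 19

augment #1: 0→3→2 bottleneck 5, total now 5
augment #2: 0→4→2 bottleneck 1, total now 6
augment #3: 0→6→3→2 bottleneck 3, total now 9
augment #4: 0→7→8→2 bottleneck 7, total now 16
augment #5: 0→7→8→4→2 bottleneck 1, total now 17
augment #6: 0→7→8→5→2 bottleneck 1, total now 18
augment #7: 0→1→7→8→5→2 bottleneck 1, total now 19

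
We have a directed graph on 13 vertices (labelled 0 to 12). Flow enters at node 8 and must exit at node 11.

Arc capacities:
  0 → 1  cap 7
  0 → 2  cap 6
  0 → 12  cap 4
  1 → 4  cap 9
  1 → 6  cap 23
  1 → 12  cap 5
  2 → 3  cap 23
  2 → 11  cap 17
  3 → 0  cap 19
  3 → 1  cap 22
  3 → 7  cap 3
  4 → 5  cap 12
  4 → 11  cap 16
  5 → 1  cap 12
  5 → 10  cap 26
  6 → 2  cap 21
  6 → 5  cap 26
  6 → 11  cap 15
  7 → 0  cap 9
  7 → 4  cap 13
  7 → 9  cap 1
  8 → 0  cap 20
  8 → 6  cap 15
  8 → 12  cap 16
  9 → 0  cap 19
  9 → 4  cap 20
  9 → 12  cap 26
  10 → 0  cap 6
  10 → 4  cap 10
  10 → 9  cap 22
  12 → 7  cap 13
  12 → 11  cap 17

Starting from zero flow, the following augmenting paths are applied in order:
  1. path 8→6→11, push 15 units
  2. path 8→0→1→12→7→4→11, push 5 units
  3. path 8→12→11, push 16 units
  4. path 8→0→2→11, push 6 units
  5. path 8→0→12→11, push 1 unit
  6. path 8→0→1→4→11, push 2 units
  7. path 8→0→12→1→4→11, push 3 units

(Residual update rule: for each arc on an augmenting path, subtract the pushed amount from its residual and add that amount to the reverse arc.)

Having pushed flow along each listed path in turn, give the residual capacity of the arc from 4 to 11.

Residual capacity of (4,11): 6

after path 1 (8→6→11, push 15): res(4,11)=16
after path 2 (8→0→1→12→7→4→11, push 5): res(4,11)=11
after path 3 (8→12→11, push 16): res(4,11)=11
after path 4 (8→0→2→11, push 6): res(4,11)=11
after path 5 (8→0→12→11, push 1): res(4,11)=11
after path 6 (8→0→1→4→11, push 2): res(4,11)=9
after path 7 (8→0→12→1→4→11, push 3): res(4,11)=6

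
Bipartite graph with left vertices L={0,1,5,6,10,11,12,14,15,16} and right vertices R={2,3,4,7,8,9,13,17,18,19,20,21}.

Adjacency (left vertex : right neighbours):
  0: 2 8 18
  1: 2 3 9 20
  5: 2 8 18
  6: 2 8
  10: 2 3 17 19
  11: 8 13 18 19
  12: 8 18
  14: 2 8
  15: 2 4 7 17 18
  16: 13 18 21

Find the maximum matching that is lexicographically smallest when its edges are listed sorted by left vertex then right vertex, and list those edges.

Lex-smallest maximum matching: {(0,2), (1,3), (5,8), (10,17), (11,13), (12,18), (15,4), (16,21)}

|M| = 8 (so the lex-smallest maximum matching has 8 edges)
process left vertices in ascending order; for each, take the smallest-labelled available neighbour that still permits 8 edges overall, or leave it unmatched if none does
lex-smallest matching: {0-2, 1-3, 5-8, 10-17, 11-13, 12-18, 15-4, 16-21}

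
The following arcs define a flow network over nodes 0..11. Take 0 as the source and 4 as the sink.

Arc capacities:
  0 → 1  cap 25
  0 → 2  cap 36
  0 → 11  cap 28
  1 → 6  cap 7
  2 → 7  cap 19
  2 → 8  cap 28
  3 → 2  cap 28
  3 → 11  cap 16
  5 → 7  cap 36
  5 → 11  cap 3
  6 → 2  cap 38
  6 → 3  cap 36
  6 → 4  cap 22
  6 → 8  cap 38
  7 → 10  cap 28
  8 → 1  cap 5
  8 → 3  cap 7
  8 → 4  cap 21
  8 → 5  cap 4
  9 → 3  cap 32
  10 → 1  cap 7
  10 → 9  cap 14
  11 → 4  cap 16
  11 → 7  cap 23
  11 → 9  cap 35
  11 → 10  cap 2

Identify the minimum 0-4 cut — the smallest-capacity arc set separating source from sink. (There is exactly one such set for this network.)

Min-cut arcs: {(1,6), (8,4), (11,4)} (total capacity 44)

augment #1: 0→11→4 push 16
augment #2: 0→1→6→4 push 7
augment #3: 0→2→8→4 push 21
max flow = 44; residual-reachable set from 0 gives S-side
cut edges (S→T): {(1,6), (8,4), (11,4)} total cap 44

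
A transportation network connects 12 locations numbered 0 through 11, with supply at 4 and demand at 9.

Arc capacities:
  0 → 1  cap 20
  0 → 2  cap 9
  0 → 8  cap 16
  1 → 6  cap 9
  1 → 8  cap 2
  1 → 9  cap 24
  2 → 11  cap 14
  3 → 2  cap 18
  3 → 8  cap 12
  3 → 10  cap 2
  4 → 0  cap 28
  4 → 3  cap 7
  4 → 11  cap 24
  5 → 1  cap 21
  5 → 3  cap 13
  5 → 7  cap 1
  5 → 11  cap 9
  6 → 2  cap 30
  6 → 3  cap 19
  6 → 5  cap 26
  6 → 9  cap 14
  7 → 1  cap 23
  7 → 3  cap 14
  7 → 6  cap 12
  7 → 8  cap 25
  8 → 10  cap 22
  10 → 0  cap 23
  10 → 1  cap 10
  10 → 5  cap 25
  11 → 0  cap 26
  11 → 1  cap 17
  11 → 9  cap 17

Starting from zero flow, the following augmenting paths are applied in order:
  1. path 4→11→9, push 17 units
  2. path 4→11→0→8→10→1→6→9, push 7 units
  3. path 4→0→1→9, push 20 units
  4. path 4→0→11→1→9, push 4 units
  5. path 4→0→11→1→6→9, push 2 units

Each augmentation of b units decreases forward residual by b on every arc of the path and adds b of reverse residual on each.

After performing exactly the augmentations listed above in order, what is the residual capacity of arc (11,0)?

Residual capacity of (11,0): 25

after path 1 (4→11→9, push 17): res(11,0)=26
after path 2 (4→11→0→8→10→1→6→9, push 7): res(11,0)=19
after path 3 (4→0→1→9, push 20): res(11,0)=19
after path 4 (4→0→11→1→9, push 4): res(11,0)=23
after path 5 (4→0→11→1→6→9, push 2): res(11,0)=25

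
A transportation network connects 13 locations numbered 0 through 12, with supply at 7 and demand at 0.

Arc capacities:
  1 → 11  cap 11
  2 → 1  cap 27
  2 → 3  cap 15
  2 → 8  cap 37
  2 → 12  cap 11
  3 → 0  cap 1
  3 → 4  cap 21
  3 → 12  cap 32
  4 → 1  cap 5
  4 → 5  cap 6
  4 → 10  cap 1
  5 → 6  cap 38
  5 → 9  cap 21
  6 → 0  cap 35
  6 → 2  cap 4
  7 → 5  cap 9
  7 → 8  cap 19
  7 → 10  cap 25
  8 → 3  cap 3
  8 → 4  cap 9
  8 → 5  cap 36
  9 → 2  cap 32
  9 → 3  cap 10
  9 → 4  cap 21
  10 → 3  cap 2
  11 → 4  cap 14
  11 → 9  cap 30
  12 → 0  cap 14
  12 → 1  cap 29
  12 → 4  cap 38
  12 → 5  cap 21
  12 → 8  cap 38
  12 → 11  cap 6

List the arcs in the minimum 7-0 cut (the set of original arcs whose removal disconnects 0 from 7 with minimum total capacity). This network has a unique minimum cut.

Min-cut arcs: {(7,5), (7,8), (10,3)} (total capacity 30)

augment #1: 7→5→6→0 push 9
augment #2: 7→8→3→0 push 1
augment #3: 7→8→3→12→0 push 2
augment #4: 7→8→5→6→0 push 16
augment #5: 7→10→3→12→0 push 2
max flow = 30; residual-reachable set from 7 gives S-side
cut edges (S→T): {(7,5), (7,8), (10,3)} total cap 30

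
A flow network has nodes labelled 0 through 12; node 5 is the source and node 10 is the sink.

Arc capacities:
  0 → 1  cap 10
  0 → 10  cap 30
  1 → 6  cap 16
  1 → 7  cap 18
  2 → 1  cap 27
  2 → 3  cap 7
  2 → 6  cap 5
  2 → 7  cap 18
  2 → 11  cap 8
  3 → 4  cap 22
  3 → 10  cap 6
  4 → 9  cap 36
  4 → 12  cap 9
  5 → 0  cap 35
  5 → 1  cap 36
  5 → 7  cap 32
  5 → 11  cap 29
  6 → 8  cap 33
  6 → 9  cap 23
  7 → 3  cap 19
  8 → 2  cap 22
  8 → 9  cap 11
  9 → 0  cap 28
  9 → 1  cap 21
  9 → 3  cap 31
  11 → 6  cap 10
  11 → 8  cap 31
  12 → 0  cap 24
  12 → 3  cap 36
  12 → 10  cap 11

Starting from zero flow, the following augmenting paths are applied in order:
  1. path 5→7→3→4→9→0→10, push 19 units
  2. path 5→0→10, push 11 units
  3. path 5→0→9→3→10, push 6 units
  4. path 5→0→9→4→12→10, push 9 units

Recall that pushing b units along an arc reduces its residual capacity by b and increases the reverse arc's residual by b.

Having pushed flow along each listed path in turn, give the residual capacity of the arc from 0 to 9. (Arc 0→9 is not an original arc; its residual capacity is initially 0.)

Residual capacity of (0,9): 4

after path 1 (5→7→3→4→9→0→10, push 19): res(0,9)=19
after path 2 (5→0→10, push 11): res(0,9)=19
after path 3 (5→0→9→3→10, push 6): res(0,9)=13
after path 4 (5→0→9→4→12→10, push 9): res(0,9)=4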